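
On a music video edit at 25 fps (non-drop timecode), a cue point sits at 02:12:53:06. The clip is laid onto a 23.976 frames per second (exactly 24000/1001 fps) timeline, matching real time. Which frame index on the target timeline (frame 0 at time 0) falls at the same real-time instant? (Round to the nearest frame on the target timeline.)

frame 191167

Source frame index: (2×3600 + 12×60 + 53) × 25 + 6 = 199331.
Real time: 199331 / (25) = 199331/25 s.
Target frame: (199331/25) × (24000/1001) = 17396160/91 ≈ 191166.593 → 191167.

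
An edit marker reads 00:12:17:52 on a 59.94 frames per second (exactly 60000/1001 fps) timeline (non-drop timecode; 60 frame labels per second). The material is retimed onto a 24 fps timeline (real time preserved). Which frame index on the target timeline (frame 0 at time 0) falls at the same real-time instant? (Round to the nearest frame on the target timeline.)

frame 17727

Source frame index: (0×3600 + 12×60 + 17) × 60 + 52 = 44272.
Real time: 44272 / (60000/1001) = 2769767/3750 s.
Target frame: (2769767/3750) × (24) = 11079068/625 ≈ 17726.509 → 17727.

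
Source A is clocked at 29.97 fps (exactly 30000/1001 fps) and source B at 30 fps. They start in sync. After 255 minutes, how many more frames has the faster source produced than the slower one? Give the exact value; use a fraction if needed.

459000/1001 frames

255 min = 15300 s.
A emits 30000/1001 × 15300 = 459000000/1001 frames; B emits 30 × 15300 = 459000.
Difference = 459000/1001 frames (≈ 458.5415); B is ahead of A.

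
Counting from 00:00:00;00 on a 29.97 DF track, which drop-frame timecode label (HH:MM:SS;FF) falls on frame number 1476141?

Ten DF minutes hold 17982 frames, so frame 1476141 lies in block 82 (frames 1474524–1492505) with 1617 frames into that block.
The block's first minute is 1800 frames and the rest 1798 each; 1617 frames reaches minute 0, so 82 × 18 + 0 × 2 = 1476 labels have been skipped so far.
Adding those back, label number 1476141 + 1476 = 1477617 at 30 labels/s is 49253 s + 27 f = 13 h 40 min 53 s frame 27, i.e. 13:40:53;27.

13:40:53;27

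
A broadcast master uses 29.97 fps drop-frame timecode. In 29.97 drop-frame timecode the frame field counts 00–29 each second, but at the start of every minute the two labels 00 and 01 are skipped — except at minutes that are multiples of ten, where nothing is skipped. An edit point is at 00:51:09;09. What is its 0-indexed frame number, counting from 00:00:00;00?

91987

Complete 10-minute blocks: 5, each 17982 frames → 89910.
Remaining 1 whole minute in the current block: 1800 + 0 × 1798 = 1800 frames.
Within the current minute: 9 × 30 + 9 − 2 = 277 (labels ;00/;01 skipped at this minute). Total = 89910 + 1800 + 277 = 91987.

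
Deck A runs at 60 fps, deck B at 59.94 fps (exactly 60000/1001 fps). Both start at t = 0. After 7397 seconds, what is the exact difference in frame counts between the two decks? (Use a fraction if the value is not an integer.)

A emits 60 × 7397 = 443820 frames; B emits 60000/1001 × 7397 = 34140000/77.
Difference = 34140/77 frames (≈ 443.3766); B is behind A.

34140/77 frames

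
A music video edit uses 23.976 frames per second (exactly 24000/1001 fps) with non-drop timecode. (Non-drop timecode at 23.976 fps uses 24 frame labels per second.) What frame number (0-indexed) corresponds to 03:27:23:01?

Total seconds to the label: (3 × 3600 + 27 × 60 + 23) = 12443.
Frame index = 12443 × 24 + 1 = 298633.

298633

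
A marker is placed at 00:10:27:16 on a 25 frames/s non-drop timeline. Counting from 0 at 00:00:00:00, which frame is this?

15691

Total seconds to the label: (0 × 3600 + 10 × 60 + 27) = 627.
Frame index = 627 × 25 + 16 = 15691.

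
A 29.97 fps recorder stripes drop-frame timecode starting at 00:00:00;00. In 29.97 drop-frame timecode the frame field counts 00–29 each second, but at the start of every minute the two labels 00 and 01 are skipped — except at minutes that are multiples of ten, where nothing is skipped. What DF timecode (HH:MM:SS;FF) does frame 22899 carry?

00:12:44;01

Ten DF minutes hold 17982 frames, so frame 22899 lies in block 1 (frames 17982–35963) with 4917 frames into that block.
The block's first minute is 1800 frames and the rest 1798 each; 4917 frames reaches minute 2, so 1 × 18 + 2 × 2 = 22 labels have been skipped so far.
Adding those back, label number 22899 + 22 = 22921 at 30 labels/s is 764 s + 1 f = 0 h 12 min 44 s frame 1, i.e. 00:12:44;01.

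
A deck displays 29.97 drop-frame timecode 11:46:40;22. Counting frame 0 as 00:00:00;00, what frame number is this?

1270750

Complete 10-minute blocks: 70, each 17982 frames → 1258740.
Remaining 6 whole minutes in the current block: 1800 + 5 × 1798 = 10790 frames.
Within the current minute: 40 × 30 + 22 − 2 = 1220 (labels ;00/;01 skipped at this minute). Total = 1258740 + 10790 + 1220 = 1270750.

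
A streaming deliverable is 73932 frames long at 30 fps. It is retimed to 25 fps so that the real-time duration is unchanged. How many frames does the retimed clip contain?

Target frames = source frames × (target rate / source rate) = 73932 × (25)/(30) = 73932 × 5/6 = 61610.

61610 frames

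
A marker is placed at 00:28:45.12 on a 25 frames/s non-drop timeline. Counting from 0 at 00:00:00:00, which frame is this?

Total seconds to the label: (0 × 3600 + 28 × 60 + 45) = 1725.
Frame index = 1725 × 25 + 12 = 43137.

frame 43137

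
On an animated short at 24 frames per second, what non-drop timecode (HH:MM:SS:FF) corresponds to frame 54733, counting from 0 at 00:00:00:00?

00:38:00:13

54733 ÷ 24 = 2280 full seconds, remainder 13 frames.
2280 s = 0 h 38 min 0 s.
Timecode: 00:38:00:13.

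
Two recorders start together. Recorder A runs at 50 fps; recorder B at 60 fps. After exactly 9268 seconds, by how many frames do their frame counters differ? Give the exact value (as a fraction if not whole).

A emits 50 × 9268 = 463400 frames; B emits 60 × 9268 = 556080.
Difference = 92680 frames; B is ahead of A.

92680 frames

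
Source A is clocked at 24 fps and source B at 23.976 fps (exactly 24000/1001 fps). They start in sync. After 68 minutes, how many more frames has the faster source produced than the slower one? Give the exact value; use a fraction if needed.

68 min = 4080 s.
A emits 24 × 4080 = 97920 frames; B emits 24000/1001 × 4080 = 97920000/1001.
Difference = 97920/1001 frames (≈ 97.8222); B is behind A.

97920/1001 frames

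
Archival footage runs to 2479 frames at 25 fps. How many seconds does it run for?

99.16 seconds

Running time = 2479 / (25) = 99.16 s.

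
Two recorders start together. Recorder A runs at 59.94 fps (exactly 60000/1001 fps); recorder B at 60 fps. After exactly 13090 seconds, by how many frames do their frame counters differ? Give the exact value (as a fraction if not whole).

10200/13 frames

A emits 60000/1001 × 13090 = 10200000/13 frames; B emits 60 × 13090 = 785400.
Difference = 10200/13 frames (≈ 784.6154); B is ahead of A.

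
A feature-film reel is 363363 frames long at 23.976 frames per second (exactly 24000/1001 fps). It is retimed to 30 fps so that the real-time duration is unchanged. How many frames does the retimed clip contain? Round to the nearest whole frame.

Frames at target rate = 363363 × (30) / (24000/1001) = 363726363/800 ≈ 454657.954.
Nearest whole frame: 454658.

454658 frames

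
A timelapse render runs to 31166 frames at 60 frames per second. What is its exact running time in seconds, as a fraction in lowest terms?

15583/30 seconds

Running time = 31166 ÷ (60) = 31166 × 1/60 = 15583/30 s.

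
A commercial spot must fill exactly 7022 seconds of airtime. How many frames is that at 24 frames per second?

168528 frames

Frames = 7022 × 24 = 168528.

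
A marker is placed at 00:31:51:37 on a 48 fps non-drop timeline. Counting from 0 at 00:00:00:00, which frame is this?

91765

Total seconds to the label: (0 × 3600 + 31 × 60 + 51) = 1911.
Frame index = 1911 × 48 + 37 = 91765.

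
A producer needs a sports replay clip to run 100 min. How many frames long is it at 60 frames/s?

360000 frames

100 min = 6000 s.
Frames = 6000 × 60 = 360000.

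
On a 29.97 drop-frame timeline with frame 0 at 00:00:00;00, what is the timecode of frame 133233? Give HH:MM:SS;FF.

Ten DF minutes hold 17982 frames, so frame 133233 lies in block 7 (frames 125874–143855) with 7359 frames into that block.
The block's first minute is 1800 frames and the rest 1798 each; 7359 frames reaches minute 4, so 7 × 18 + 4 × 2 = 134 labels have been skipped so far.
Adding those back, label number 133233 + 134 = 133367 at 30 labels/s is 4445 s + 17 f = 1 h 14 min 5 s frame 17, i.e. 01:14:05;17.

01:14:05;17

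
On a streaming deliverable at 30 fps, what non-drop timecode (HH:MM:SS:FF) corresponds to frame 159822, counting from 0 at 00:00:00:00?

01:28:47:12

159822 ÷ 30 = 5327 full seconds, remainder 12 frames.
5327 s = 1 h 28 min 47 s.
Timecode: 01:28:47:12.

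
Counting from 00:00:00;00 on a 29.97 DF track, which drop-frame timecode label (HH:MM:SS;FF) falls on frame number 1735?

00:00:57;25

Ten DF minutes hold 17982 frames, so frame 1735 lies in block 0 (frames 0–17981) with 1735 frames into that block.
The block's first minute is 1800 frames and the rest 1798 each; 1735 frames reaches minute 0, so 0 × 18 + 0 × 2 = 0 labels have been skipped so far.
Adding those back, label number 1735 + 0 = 1735 at 30 labels/s is 57 s + 25 f = 0 h 0 min 57 s frame 25, i.e. 00:00:57;25.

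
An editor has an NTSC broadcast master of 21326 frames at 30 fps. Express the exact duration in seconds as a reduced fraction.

Running time = 21326 ÷ (30) = 21326 × 1/30 = 10663/15 s.

10663/15 seconds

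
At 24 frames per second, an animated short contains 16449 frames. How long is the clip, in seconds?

685.375 seconds

Running time = 16449 / (24) = 685.375 s.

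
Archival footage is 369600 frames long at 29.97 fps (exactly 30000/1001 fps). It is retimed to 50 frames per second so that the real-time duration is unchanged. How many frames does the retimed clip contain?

616616 frames

Target frames = source frames × (target rate / source rate) = 369600 × (50)/(30000/1001) = 369600 × 1001/600 = 616616.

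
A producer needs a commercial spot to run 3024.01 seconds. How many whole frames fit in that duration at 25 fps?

75600 frames

Frames = 3024.01 × 25 = 302401/4 ≈ 75600.2500.
Complete frames: 75600.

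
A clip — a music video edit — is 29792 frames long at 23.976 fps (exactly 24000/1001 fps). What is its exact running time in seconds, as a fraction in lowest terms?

Running time = 29792 ÷ (24000/1001) = 29792 × 1001/24000 = 931931/750 s.

931931/750 seconds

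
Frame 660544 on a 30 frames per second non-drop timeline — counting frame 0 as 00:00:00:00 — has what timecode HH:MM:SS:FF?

06:06:58:04

660544 ÷ 30 = 22018 full seconds, remainder 4 frames.
22018 s = 6 h 6 min 58 s.
Timecode: 06:06:58:04.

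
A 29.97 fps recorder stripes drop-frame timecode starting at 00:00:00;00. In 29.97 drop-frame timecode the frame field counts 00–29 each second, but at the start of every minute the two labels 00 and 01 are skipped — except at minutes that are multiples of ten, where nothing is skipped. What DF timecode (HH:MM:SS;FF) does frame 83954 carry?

00:46:41;08

Each 10-minute DF block holds 10 × 60 × 30 − 9 × 2 = 17982 frames. 83954 ÷ 17982 → 4 full blocks, remainder 12026.
Within the partial block the first minute is 1800 frames and each further minute 1798, so 6 further minute boundaries passed. Total skipped labels = 18 × 4 + 2 × 6 = 84.
Non-drop label index = 83954 + 84 = 84038; at 30 labels/s that is 00:46:41:08, i.e. DF 00:46:41;08.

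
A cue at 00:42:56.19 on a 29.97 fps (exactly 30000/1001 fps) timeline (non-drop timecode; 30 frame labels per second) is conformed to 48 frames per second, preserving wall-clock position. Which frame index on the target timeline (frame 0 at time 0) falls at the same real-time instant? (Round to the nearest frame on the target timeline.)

Source frame index: (0×3600 + 42×60 + 56) × 30 + 19 = 77299.
Real time: 77299 / (30000/1001) = 77376299/30000 s.
Target frame: (77376299/30000) × (48) = 77376299/625 ≈ 123802.078 → 123802.

frame 123802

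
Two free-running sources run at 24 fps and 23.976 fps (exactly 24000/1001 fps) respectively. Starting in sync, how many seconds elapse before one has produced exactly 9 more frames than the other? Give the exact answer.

375.375 seconds

The gap grows by |24000/1001 − 24| = 24/1001 frames per second.
Time for a 9-frame gap: 9 ÷ (24/1001) = 375.375 s.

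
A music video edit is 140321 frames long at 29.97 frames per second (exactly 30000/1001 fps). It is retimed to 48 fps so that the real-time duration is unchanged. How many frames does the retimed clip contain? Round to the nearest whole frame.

Frames at target rate = 140321 × (48) / (30000/1001) = 140461321/625 ≈ 224738.114.
Nearest whole frame: 224738.

224738 frames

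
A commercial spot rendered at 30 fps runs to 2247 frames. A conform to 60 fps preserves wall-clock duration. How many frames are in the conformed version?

4494 frames

Frames at target rate = 2247 × (60) / (30) = 4494.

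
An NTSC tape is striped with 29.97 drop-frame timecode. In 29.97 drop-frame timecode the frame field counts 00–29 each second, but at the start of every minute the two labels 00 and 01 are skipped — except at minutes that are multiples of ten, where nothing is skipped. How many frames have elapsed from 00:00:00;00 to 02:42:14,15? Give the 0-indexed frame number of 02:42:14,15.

Complete 10-minute blocks: 16, each 17982 frames → 287712.
Remaining 2 whole minutes in the current block: 1800 + 1 × 1798 = 3598 frames.
Within the current minute: 14 × 30 + 15 − 2 = 433 (labels ;00/;01 skipped at this minute). Total = 287712 + 3598 + 433 = 291743.

291743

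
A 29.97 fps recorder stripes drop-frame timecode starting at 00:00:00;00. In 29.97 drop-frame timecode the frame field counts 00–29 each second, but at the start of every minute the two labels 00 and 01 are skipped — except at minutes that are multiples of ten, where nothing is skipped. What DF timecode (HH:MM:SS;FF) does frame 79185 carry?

00:44:02;05

Ten DF minutes hold 17982 frames, so frame 79185 lies in block 4 (frames 71928–89909) with 7257 frames into that block.
The block's first minute is 1800 frames and the rest 1798 each; 7257 frames reaches minute 4, so 4 × 18 + 4 × 2 = 80 labels have been skipped so far.
Adding those back, label number 79185 + 80 = 79265 at 30 labels/s is 2642 s + 5 f = 0 h 44 min 2 s frame 5, i.e. 00:44:02;05.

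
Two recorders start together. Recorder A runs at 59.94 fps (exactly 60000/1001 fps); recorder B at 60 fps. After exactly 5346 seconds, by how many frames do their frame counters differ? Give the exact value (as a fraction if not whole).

A emits 60000/1001 × 5346 = 29160000/91 frames; B emits 60 × 5346 = 320760.
Difference = 29160/91 frames (≈ 320.4396); B is ahead of A.

29160/91 frames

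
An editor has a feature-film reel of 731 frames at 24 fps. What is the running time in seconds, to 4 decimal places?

30.4583 seconds

Running time = 731 × 1/24 = 731/24 s ≈ 30.4583 s.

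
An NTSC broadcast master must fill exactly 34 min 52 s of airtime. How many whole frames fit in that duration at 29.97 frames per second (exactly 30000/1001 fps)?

62697 frames

34 min 52 s = 2092 s.
Frames = 2092 × 30000/1001 = 62760000/1001 ≈ 62697.3027.
Complete frames: 62697.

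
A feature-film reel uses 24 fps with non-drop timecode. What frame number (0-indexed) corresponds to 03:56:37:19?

frame 340747

Total seconds to the label: (3 × 3600 + 56 × 60 + 37) = 14197.
Frame index = 14197 × 24 + 19 = 340747.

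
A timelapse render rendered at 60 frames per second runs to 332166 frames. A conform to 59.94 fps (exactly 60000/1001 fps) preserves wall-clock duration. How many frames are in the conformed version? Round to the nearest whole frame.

Frames at target rate = 332166 × (60000/1001) / (60) = 332166000/1001 ≈ 331834.166.
Nearest whole frame: 331834.

331834 frames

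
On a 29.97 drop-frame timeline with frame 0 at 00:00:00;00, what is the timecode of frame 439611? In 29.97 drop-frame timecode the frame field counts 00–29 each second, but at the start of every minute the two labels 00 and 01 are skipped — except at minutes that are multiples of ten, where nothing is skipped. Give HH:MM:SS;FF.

04:04:28;11

Each 10-minute DF block holds 10 × 60 × 30 − 9 × 2 = 17982 frames. 439611 ÷ 17982 → 24 full blocks, remainder 8043.
Within the partial block the first minute is 1800 frames and each further minute 1798, so 4 further minute boundaries passed. Total skipped labels = 18 × 24 + 2 × 4 = 440.
Non-drop label index = 439611 + 440 = 440051; at 30 labels/s that is 04:04:28:11, i.e. DF 04:04:28;11.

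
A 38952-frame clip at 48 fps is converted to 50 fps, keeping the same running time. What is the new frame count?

40575 frames

Target frames = source frames × (target rate / source rate) = 38952 × (50)/(48) = 38952 × 25/24 = 40575.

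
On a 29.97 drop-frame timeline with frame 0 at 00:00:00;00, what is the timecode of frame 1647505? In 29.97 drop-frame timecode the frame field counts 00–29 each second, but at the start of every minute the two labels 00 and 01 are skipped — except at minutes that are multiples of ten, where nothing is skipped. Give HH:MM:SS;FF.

Each 10-minute DF block holds 10 × 60 × 30 − 9 × 2 = 17982 frames. 1647505 ÷ 17982 → 91 full blocks, remainder 11143.
Within the partial block the first minute is 1800 frames and each further minute 1798, so 6 further minute boundaries passed. Total skipped labels = 18 × 91 + 2 × 6 = 1650.
Non-drop label index = 1647505 + 1650 = 1649155; at 30 labels/s that is 15:16:11:25, i.e. DF 15:16:11;25.

15:16:11;25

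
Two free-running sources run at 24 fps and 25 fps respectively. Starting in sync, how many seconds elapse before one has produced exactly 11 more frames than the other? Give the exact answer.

The gap grows by |25 − 24| = 1 frame per second.
Time for a 11-frame gap: 11 ÷ (1) = 11 s.

11 seconds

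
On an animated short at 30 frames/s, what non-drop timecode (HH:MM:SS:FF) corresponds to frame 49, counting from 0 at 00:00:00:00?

00:00:01:19

49 ÷ 30 = 1 full seconds, remainder 19 frames.
1 s = 0 h 0 min 1 s.
Timecode: 00:00:01:19.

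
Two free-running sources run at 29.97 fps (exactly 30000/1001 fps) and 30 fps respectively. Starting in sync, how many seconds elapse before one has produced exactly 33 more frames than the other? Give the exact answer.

The gap grows by |30 − 30000/1001| = 30/1001 frames per second.
Time for a 33-frame gap: 33 ÷ (30/1001) = 1101.1 s.

1101.1 seconds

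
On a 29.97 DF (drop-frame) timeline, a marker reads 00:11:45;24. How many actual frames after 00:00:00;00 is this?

21154

Complete 10-minute blocks: 1, each 17982 frames → 17982.
Remaining 1 whole minute in the current block: 1800 + 0 × 1798 = 1800 frames.
Within the current minute: 45 × 30 + 24 − 2 = 1372 (labels ;00/;01 skipped at this minute). Total = 17982 + 1800 + 1372 = 21154.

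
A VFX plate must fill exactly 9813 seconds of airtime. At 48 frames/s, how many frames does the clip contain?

Frames = 9813 × 48 = 471024.

471024 frames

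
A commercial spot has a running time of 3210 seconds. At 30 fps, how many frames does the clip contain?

Frames = 3210 × 30 = 96300.

96300 frames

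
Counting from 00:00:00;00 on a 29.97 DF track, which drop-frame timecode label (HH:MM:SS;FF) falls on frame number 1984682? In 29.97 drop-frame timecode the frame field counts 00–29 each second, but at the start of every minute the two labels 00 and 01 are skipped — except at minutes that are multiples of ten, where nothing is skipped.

Ten DF minutes hold 17982 frames, so frame 1984682 lies in block 110 (frames 1978020–1996001) with 6662 frames into that block.
The block's first minute is 1800 frames and the rest 1798 each; 6662 frames reaches minute 3, so 110 × 18 + 3 × 2 = 1986 labels have been skipped so far.
Adding those back, label number 1984682 + 1986 = 1986668 at 30 labels/s is 66222 s + 8 f = 18 h 23 min 42 s frame 8, i.e. 18:23:42;08.

18:23:42;08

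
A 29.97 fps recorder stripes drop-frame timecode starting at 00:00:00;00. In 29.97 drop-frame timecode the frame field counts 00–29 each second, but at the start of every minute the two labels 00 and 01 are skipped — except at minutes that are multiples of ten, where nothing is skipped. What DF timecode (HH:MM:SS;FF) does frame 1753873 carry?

Each 10-minute DF block holds 10 × 60 × 30 − 9 × 2 = 17982 frames. 1753873 ÷ 17982 → 97 full blocks, remainder 9619.
Within the partial block the first minute is 1800 frames and each further minute 1798, so 5 further minute boundaries passed. Total skipped labels = 18 × 97 + 2 × 5 = 1756.
Non-drop label index = 1753873 + 1756 = 1755629; at 30 labels/s that is 16:15:20:29, i.e. DF 16:15:20;29.

16:15:20;29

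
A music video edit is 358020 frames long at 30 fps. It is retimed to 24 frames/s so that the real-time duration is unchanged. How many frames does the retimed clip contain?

Target frames = source frames × (target rate / source rate) = 358020 × (24)/(30) = 358020 × 4/5 = 286416.

286416 frames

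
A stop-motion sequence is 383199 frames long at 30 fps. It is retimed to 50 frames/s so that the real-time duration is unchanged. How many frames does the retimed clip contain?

Frames at target rate = 383199 × (50) / (30) = 638665.

638665 frames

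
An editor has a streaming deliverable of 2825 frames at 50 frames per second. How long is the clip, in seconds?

Running time = 2825 / (50) = 56.5 s.

56.5 seconds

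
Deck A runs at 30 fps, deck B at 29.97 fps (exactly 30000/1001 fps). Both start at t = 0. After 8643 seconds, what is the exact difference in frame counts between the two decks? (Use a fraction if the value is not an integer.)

259290/1001 frames

A emits 30 × 8643 = 259290 frames; B emits 30000/1001 × 8643 = 259290000/1001.
Difference = 259290/1001 frames (≈ 259.0310); B is behind A.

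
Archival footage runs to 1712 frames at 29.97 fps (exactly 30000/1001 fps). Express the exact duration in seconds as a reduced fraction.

107107/1875 seconds

Running time = 1712 ÷ (30000/1001) = 1712 × 1001/30000 = 107107/1875 s.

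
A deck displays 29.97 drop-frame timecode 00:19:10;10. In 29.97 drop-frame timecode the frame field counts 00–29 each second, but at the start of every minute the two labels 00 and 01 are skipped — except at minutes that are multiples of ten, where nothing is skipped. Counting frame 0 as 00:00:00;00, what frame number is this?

34474

As if non-drop at 30 labels/s: (0 × 3600 + 19 × 60 + 10) × 30 + 10 = 34510.
Minute boundaries passed: 19; those not divisible by 10: 19 − 1 = 18; dropped labels = 2 × 18 = 36.
Actual frame index = 34510 − 36 = 34474.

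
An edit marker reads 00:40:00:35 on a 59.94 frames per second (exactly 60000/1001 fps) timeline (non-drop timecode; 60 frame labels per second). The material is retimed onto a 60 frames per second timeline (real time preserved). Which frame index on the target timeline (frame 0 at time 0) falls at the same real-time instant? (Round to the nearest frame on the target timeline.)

frame 144179

Source frame index: (0×3600 + 40×60 + 0) × 60 + 35 = 144035.
Real time: 144035 / (60000/1001) = 28835807/12000 s.
Target frame: (28835807/12000) × (60) = 28835807/200 ≈ 144179.035 → 144179.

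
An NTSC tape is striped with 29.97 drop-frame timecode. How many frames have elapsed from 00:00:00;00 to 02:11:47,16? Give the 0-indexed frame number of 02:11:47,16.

Complete 10-minute blocks: 13, each 17982 frames → 233766.
Remaining 1 whole minute in the current block: 1800 + 0 × 1798 = 1800 frames.
Within the current minute: 47 × 30 + 16 − 2 = 1424 (labels ;00/;01 skipped at this minute). Total = 233766 + 1800 + 1424 = 236990.

236990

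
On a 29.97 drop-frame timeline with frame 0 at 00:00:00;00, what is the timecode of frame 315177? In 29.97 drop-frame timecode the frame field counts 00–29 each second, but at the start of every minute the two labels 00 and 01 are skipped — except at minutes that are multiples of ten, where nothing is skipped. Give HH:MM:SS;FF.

02:55:16;13

Each 10-minute DF block holds 10 × 60 × 30 − 9 × 2 = 17982 frames. 315177 ÷ 17982 → 17 full blocks, remainder 9483.
Within the partial block the first minute is 1800 frames and each further minute 1798, so 5 further minute boundaries passed. Total skipped labels = 18 × 17 + 2 × 5 = 316.
Non-drop label index = 315177 + 316 = 315493; at 30 labels/s that is 02:55:16:13, i.e. DF 02:55:16;13.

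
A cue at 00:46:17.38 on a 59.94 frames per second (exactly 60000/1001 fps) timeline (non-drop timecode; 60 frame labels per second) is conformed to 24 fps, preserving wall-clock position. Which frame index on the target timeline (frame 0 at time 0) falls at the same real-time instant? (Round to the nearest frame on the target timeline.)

frame 66730

Source frame index: (0×3600 + 46×60 + 17) × 60 + 38 = 166658.
Real time: 166658 / (60000/1001) = 83412329/30000 s.
Target frame: (83412329/30000) × (24) = 83412329/1250 ≈ 66729.863 → 66730.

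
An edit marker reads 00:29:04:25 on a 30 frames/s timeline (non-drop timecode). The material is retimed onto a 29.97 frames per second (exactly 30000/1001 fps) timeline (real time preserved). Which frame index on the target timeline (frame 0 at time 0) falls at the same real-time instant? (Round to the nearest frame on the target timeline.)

Source frame index: (0×3600 + 29×60 + 4) × 30 + 25 = 52345.
Real time: 52345 / (30) = 10469/6 s.
Target frame: (10469/6) × (30000/1001) = 52345000/1001 ≈ 52292.707 → 52293.

frame 52293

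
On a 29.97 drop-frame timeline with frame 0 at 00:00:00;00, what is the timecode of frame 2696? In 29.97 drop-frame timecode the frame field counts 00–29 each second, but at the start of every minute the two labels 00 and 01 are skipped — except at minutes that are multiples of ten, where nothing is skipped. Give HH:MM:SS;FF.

00:01:29;28

Ten DF minutes hold 17982 frames, so frame 2696 lies in block 0 (frames 0–17981) with 2696 frames into that block.
The block's first minute is 1800 frames and the rest 1798 each; 2696 frames reaches minute 1, so 0 × 18 + 1 × 2 = 2 labels have been skipped so far.
Adding those back, label number 2696 + 2 = 2698 at 30 labels/s is 89 s + 28 f = 0 h 1 min 29 s frame 28, i.e. 00:01:29;28.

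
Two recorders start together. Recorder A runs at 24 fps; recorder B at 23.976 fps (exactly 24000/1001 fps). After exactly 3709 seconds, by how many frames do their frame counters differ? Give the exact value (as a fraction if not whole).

89016/1001 frames

A emits 24 × 3709 = 89016 frames; B emits 24000/1001 × 3709 = 89016000/1001.
Difference = 89016/1001 frames (≈ 88.9271); B is behind A.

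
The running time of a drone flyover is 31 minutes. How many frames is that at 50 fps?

31 min = 1860 s.
Frames = 1860 × 50 = 93000.

93000 frames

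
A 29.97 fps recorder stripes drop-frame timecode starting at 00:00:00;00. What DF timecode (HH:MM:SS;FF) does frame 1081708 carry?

Ten DF minutes hold 17982 frames, so frame 1081708 lies in block 60 (frames 1078920–1096901) with 2788 frames into that block.
The block's first minute is 1800 frames and the rest 1798 each; 2788 frames reaches minute 1, so 60 × 18 + 1 × 2 = 1082 labels have been skipped so far.
Adding those back, label number 1081708 + 1082 = 1082790 at 30 labels/s is 36093 s + 0 f = 10 h 1 min 33 s frame 0, i.e. 10:01:33;00.

10:01:33;00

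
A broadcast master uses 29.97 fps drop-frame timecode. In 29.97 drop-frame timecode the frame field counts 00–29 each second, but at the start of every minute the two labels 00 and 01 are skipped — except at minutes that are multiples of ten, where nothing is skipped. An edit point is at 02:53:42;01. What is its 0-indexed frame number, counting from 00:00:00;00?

Complete 10-minute blocks: 17, each 17982 frames → 305694.
Remaining 3 whole minutes in the current block: 1800 + 2 × 1798 = 5396 frames.
Within the current minute: 42 × 30 + 1 − 2 = 1259 (labels ;00/;01 skipped at this minute). Total = 305694 + 5396 + 1259 = 312349.

312349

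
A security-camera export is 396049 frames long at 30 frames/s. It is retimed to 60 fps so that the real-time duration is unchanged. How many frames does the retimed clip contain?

Frames at target rate = 396049 × (60) / (30) = 792098.

792098 frames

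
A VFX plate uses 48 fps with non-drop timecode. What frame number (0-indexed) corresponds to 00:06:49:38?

19670

Total seconds to the label: (0 × 3600 + 6 × 60 + 49) = 409.
Frame index = 409 × 48 + 38 = 19670.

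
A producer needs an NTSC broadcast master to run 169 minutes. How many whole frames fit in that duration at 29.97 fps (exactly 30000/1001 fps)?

303896 frames

169 min = 10140 s.
Frames = 10140 × 30000/1001 = 23400000/77 ≈ 303896.1039.
Complete frames: 303896.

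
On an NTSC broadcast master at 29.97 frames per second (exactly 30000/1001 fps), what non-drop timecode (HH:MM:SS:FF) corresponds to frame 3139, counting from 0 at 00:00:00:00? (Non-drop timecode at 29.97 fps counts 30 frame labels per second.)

00:01:44:19

3139 ÷ 30 = 104 full seconds, remainder 19 frames.
104 s = 0 h 1 min 44 s.
Timecode: 00:01:44:19.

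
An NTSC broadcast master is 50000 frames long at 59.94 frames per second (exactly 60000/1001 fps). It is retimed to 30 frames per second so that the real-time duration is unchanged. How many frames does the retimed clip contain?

Target frames = source frames × (target rate / source rate) = 50000 × (30)/(60000/1001) = 50000 × 1001/2000 = 25025.

25025 frames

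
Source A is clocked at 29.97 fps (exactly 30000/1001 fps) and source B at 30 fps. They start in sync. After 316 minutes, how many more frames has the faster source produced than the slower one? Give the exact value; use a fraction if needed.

316 min = 18960 s.
A emits 30000/1001 × 18960 = 568800000/1001 frames; B emits 30 × 18960 = 568800.
Difference = 568800/1001 frames (≈ 568.2318); B is ahead of A.

568800/1001 frames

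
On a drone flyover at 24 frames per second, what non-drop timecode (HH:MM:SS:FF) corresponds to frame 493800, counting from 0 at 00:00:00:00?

05:42:55:00

493800 ÷ 24 = 20575 full seconds, remainder 0 frames.
20575 s = 5 h 42 min 55 s.
Timecode: 05:42:55:00.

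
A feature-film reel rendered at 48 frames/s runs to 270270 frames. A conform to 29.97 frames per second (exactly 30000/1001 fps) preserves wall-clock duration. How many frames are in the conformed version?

168750 frames

Target frames = source frames × (target rate / source rate) = 270270 × (30000/1001)/(48) = 270270 × 625/1001 = 168750.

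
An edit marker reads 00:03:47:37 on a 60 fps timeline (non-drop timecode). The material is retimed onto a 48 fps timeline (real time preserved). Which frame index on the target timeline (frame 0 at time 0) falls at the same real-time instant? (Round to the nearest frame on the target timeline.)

Source frame index: (0×3600 + 3×60 + 47) × 60 + 37 = 13657.
Real time: 13657 / (60) = 13657/60 s.
Target frame: (13657/60) × (48) = 54628/5 ≈ 10925.600 → 10926.

frame 10926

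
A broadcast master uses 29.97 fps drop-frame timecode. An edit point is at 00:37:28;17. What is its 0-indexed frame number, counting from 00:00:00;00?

67389

Complete 10-minute blocks: 3, each 17982 frames → 53946.
Remaining 7 whole minutes in the current block: 1800 + 6 × 1798 = 12588 frames.
Within the current minute: 28 × 30 + 17 − 2 = 855 (labels ;00/;01 skipped at this minute). Total = 53946 + 12588 + 855 = 67389.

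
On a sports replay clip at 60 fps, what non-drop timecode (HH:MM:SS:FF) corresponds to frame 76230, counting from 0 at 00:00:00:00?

00:21:10:30

76230 ÷ 60 = 1270 full seconds, remainder 30 frames.
1270 s = 0 h 21 min 10 s.
Timecode: 00:21:10:30.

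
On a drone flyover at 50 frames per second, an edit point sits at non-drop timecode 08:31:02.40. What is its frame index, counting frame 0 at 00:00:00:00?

1533140

Total seconds to the label: (8 × 3600 + 31 × 60 + 2) = 30662.
Frame index = 30662 × 50 + 40 = 1533140.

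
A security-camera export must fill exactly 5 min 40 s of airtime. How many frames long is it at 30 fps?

10200 frames

5 min 40 s = 340 s.
Frames = 340 × 30 = 10200.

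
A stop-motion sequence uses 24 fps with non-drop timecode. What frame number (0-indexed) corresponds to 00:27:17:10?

Total seconds to the label: (0 × 3600 + 27 × 60 + 17) = 1637.
Frame index = 1637 × 24 + 10 = 39298.

39298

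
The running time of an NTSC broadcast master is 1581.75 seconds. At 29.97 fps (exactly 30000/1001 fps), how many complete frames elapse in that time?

Frames = 1581.75 × 30000/1001 = 47452500/1001 ≈ 47405.0949.
Complete frames: 47405.

47405 frames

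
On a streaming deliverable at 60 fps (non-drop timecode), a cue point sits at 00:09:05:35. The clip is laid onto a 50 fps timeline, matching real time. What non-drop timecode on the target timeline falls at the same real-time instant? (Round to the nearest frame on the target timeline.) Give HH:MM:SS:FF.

00:09:05:29

Source frame index: (0×3600 + 9×60 + 5) × 60 + 35 = 32735.
Real time: 32735 / (60) = 6547/12 s.
Target frame: (6547/12) × (50) = 163675/6 ≈ 27279.167 → 27279.
At 50 labels/s: frame 27279 → 00:09:05:29.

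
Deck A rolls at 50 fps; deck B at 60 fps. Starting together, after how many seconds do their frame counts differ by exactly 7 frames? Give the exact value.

The gap grows by |60 − 50| = 10 frames per second.
Time for a 7-frame gap: 7 ÷ (10) = 0.7 s.

0.7 seconds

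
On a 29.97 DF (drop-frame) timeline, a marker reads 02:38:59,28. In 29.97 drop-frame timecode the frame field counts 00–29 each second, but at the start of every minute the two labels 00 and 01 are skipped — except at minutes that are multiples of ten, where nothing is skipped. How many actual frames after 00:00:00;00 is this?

285912

Complete 10-minute blocks: 15, each 17982 frames → 269730.
Remaining 8 whole minutes in the current block: 1800 + 7 × 1798 = 14386 frames.
Within the current minute: 59 × 30 + 28 − 2 = 1796 (labels ;00/;01 skipped at this minute). Total = 269730 + 14386 + 1796 = 285912.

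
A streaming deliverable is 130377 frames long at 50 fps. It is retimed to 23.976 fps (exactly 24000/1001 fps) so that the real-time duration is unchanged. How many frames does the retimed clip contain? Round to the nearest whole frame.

62518 frames

Frames at target rate = 130377 × (24000/1001) / (50) = 4813920/77 ≈ 62518.442.
Nearest whole frame: 62518.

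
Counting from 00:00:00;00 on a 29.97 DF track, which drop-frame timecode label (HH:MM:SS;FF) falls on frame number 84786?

Each 10-minute DF block holds 10 × 60 × 30 − 9 × 2 = 17982 frames. 84786 ÷ 17982 → 4 full blocks, remainder 12858.
Within the partial block the first minute is 1800 frames and each further minute 1798, so 7 further minute boundaries passed. Total skipped labels = 18 × 4 + 2 × 7 = 86.
Non-drop label index = 84786 + 86 = 84872; at 30 labels/s that is 00:47:09:02, i.e. DF 00:47:09;02.

00:47:09;02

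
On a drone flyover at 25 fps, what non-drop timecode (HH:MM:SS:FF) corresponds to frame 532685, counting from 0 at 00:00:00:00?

532685 ÷ 25 = 21307 full seconds, remainder 10 frames.
21307 s = 5 h 55 min 7 s.
Timecode: 05:55:07:10.

05:55:07:10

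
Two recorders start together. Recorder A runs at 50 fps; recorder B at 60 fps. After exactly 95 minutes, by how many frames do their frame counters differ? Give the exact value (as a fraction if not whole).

57000 frames

95 min = 5700 s.
A emits 50 × 5700 = 285000 frames; B emits 60 × 5700 = 342000.
Difference = 57000 frames; B is ahead of A.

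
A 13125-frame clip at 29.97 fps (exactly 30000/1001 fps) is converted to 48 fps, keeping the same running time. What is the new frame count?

21021 frames

Target frames = source frames × (target rate / source rate) = 13125 × (48)/(30000/1001) = 13125 × 1001/625 = 21021.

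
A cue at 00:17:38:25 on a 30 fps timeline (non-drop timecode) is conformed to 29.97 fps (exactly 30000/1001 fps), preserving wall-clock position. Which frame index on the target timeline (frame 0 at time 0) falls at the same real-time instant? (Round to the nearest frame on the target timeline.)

frame 31733

Source frame index: (0×3600 + 17×60 + 38) × 30 + 25 = 31765.
Real time: 31765 / (30) = 6353/6 s.
Target frame: (6353/6) × (30000/1001) = 31765000/1001 ≈ 31733.267 → 31733.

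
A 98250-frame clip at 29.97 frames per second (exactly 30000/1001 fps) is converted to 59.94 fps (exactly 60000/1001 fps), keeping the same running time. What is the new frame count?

Target frames = source frames × (target rate / source rate) = 98250 × (60000/1001)/(30000/1001) = 98250 × 2 = 196500.

196500 frames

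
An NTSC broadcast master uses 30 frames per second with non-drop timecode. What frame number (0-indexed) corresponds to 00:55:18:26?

Total seconds to the label: (0 × 3600 + 55 × 60 + 18) = 3318.
Frame index = 3318 × 30 + 26 = 99566.

99566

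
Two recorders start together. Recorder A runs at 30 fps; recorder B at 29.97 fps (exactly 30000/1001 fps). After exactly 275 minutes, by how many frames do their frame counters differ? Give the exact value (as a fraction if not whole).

45000/91 frames

275 min = 16500 s.
A emits 30 × 16500 = 495000 frames; B emits 30000/1001 × 16500 = 45000000/91.
Difference = 45000/91 frames (≈ 494.5055); B is behind A.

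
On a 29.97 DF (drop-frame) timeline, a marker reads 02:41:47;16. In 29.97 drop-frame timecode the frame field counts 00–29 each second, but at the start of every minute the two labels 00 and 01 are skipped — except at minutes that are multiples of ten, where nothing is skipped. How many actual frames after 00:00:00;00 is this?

As if non-drop at 30 labels/s: (2 × 3600 + 41 × 60 + 47) × 30 + 16 = 291226.
Minute boundaries passed: 161; those not divisible by 10: 161 − 16 = 145; dropped labels = 2 × 145 = 290.
Actual frame index = 291226 − 290 = 290936.

290936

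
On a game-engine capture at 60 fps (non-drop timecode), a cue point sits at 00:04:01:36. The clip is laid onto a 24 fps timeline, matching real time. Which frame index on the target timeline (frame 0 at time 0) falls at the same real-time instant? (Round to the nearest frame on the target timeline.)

frame 5798

Source frame index: (0×3600 + 4×60 + 1) × 60 + 36 = 14496.
Real time: 14496 / (60) = 1208/5 s.
Target frame: (1208/5) × (24) = 28992/5 ≈ 5798.400 → 5798.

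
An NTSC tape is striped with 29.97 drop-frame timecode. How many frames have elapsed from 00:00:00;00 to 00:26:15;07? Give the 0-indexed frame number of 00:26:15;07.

47209

Complete 10-minute blocks: 2, each 17982 frames → 35964.
Remaining 6 whole minutes in the current block: 1800 + 5 × 1798 = 10790 frames.
Within the current minute: 15 × 30 + 7 − 2 = 455 (labels ;00/;01 skipped at this minute). Total = 35964 + 10790 + 455 = 47209.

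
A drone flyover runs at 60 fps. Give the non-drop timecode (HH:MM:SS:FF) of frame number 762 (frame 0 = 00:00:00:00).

762 ÷ 60 = 12 full seconds, remainder 42 frames.
12 s = 0 h 0 min 12 s.
Timecode: 00:00:12:42.

00:00:12:42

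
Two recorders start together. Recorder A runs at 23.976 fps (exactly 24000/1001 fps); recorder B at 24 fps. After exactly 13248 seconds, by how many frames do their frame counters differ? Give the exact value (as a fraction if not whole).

317952/1001 frames

A emits 24000/1001 × 13248 = 317952000/1001 frames; B emits 24 × 13248 = 317952.
Difference = 317952/1001 frames (≈ 317.6344); B is ahead of A.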